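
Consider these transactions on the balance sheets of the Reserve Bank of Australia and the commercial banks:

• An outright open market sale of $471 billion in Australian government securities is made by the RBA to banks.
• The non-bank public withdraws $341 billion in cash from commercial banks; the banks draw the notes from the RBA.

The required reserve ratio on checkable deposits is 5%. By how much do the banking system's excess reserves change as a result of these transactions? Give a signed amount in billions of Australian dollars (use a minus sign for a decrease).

-$794.95 billion

OMO sale (to banks) $471 billion: reserves −$471B, deposits 0.
Currency withdrawal $341 billion: reserves −$341B, deposits −$341B.
Totals: Δreserves = −$812B, Δdeposits = −$341B.
Δrequired reserves = 5% × −$341B = −$17.05B.
Δexcess reserves = Δreserves − Δrequired = −$812B − (−$17.05B) = -$794.95 billion.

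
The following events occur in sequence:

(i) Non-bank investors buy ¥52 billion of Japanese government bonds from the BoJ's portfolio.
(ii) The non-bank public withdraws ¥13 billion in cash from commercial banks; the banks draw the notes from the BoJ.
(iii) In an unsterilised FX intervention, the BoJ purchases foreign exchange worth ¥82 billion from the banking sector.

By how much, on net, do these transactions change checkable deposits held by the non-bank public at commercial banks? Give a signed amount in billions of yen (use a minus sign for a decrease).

-¥65 billion

Asset sale (to non-banks) ¥52 billion: non-bank counterparties' bank balances fall → −¥52B.
Currency withdrawal ¥13 billion: non-bank counterparties' bank balances fall → −¥13B.
FX purchase ¥82 billion: the counterparty is a bank, so public deposits are unchanged → 0.
Net: −52 − 13 + 0 = -¥65 billion.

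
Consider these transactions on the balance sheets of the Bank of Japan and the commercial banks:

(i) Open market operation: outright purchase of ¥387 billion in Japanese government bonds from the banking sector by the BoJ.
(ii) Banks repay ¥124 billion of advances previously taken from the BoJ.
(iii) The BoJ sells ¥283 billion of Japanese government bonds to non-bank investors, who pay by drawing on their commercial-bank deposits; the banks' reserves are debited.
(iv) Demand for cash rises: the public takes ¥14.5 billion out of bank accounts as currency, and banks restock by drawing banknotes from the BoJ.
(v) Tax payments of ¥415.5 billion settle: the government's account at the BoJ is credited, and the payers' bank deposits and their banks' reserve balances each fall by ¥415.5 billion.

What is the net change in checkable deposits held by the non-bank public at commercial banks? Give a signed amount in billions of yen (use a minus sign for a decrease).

OMO purchase (from banks) ¥387 billion: the counterparty is a bank, so public deposits are unchanged → 0.
Discount-window repayment ¥124 billion: the counterparty is a bank, so public deposits are unchanged → 0.
Asset sale (to non-banks) ¥283 billion: non-bank counterparties' bank balances fall → −¥283B.
Currency withdrawal ¥14.5 billion: non-bank counterparties' bank balances fall → −¥14.5B.
Government account inflow ¥415.5 billion: non-bank counterparties' bank balances fall → −¥415.5B.
Net: 0 + 0 − 283 − 14.5 − 415.5 = -¥713 billion.

-¥713 billion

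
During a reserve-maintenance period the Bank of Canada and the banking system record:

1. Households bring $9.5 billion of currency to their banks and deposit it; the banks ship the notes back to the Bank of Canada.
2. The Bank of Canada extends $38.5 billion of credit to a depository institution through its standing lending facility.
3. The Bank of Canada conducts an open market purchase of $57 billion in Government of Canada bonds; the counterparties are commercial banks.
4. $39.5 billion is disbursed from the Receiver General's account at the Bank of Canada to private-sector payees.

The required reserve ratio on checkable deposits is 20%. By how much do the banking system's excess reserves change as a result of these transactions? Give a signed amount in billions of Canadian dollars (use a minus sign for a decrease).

Currency deposit $9.5 billion: reserves +$9.5B, deposits +$9.5B.
Discount-window loan $38.5 billion: reserves +$38.5B, deposits 0.
OMO purchase (from banks) $57 billion: reserves +$57B, deposits 0.
Government spending $39.5 billion: reserves +$39.5B, deposits +$39.5B.
Totals: Δreserves = +$144.5B, Δdeposits = +$49B.
Δrequired reserves = 20% × +$49B = +$9.8B.
Δexcess reserves = Δreserves − Δrequired = +$144.5B − (+$9.8B) = +$134.7 billion.

+$134.7 billion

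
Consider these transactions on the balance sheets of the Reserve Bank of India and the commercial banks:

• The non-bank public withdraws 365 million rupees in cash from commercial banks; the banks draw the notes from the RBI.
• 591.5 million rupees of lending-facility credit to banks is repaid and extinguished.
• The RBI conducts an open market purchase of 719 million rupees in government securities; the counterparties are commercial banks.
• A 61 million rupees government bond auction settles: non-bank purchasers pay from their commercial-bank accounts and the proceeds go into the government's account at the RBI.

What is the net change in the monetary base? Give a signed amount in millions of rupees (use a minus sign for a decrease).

Currency withdrawal 365 million rupees: just a shift between currency and reserves — both are base money → 0.
Discount-window repayment 591.5 million rupees: RBI balance sheet contracts → −591.5M.
OMO purchase (from banks) 719 million rupees: RBI balance sheet expands → +719M.
Government account inflow 61 million rupees: reserves shift to a non-base liability → −61M.
Net: 0 − 591.5 + 719 − 61 = +66.5 million.

+66.5 million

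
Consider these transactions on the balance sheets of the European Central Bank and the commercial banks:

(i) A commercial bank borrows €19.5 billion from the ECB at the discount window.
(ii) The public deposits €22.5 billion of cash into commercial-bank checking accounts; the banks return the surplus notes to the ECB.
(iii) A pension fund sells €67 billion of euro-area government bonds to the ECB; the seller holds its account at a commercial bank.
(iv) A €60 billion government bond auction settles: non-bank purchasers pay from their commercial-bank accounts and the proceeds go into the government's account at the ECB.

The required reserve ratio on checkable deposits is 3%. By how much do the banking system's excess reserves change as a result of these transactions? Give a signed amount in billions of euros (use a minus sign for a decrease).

Discount-window loan €19.5 billion: reserves +€19.5B, deposits 0.
Currency deposit €22.5 billion: reserves +€22.5B, deposits +€22.5B.
Asset purchase (from non-banks) €67 billion: reserves +€67B, deposits +€67B.
Government account inflow €60 billion: reserves −€60B, deposits −€60B.
Totals: Δreserves = +€49B, Δdeposits = +€29.5B.
Δrequired reserves = 3% × +€29.5B = +€0.885B.
Δexcess reserves = Δreserves − Δrequired = +€49B − (+€0.885B) = +€48.115 billion.

+€48.115 billion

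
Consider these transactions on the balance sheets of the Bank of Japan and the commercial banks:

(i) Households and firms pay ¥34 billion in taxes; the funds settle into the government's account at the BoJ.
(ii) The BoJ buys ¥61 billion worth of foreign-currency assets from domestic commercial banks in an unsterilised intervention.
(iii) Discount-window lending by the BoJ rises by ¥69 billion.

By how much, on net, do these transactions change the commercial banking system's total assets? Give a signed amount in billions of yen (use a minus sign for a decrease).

BoJ balance sheet:
  Assets:      Loans to banks +¥69B, Foreign assets +¥61B
  Liabilities: Bank reserves +¥96B, Government deposits +¥34B
Commercial banking system:
  Assets:      Reserves at CB +¥96B, Foreign assets −¥61B
  Liabilities: Checkable deposits −¥34B, Borrowings from CB +¥69B
Change in total bank assets = +¥35 billion.

+¥35 billion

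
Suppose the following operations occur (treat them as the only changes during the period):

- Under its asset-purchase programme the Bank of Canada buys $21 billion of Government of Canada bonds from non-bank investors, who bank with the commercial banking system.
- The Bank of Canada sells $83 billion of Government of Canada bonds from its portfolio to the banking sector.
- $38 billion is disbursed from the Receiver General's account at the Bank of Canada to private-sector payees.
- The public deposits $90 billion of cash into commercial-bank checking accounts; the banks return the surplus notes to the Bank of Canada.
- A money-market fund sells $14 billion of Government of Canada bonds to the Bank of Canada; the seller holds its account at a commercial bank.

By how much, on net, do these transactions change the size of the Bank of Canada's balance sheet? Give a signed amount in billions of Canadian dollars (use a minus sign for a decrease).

Asset purchase (from non-banks) $21 billion: a Bank of Canada asset is acquired → +$21B.
OMO sale (to banks) $83 billion: a Bank of Canada asset is shed → −$83B.
Government spending $38 billion: only the composition of liabilities changes → 0.
Currency deposit $90 billion: only the composition of liabilities changes → 0.
Asset purchase (from non-banks) $14 billion: a Bank of Canada asset is acquired → +$14B.
Net: 21 − 83 + 0 + 0 + 14 = -$48 billion.

-$48 billion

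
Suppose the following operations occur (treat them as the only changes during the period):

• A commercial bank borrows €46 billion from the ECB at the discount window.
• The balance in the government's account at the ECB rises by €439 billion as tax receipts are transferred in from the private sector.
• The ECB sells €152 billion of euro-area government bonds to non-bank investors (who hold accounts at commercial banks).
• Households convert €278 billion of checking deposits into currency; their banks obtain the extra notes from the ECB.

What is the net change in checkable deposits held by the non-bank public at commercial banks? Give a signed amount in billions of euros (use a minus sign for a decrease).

-€869 billion

Discount-window loan €46 billion: the counterparty is a bank, so public deposits are unchanged → 0.
Government account inflow €439 billion: non-bank counterparties' bank balances fall → −€439B.
Asset sale (to non-banks) €152 billion: non-bank counterparties' bank balances fall → −€152B.
Currency withdrawal €278 billion: non-bank counterparties' bank balances fall → −€278B.
Net: 0 − 439 − 152 − 278 = -€869 billion.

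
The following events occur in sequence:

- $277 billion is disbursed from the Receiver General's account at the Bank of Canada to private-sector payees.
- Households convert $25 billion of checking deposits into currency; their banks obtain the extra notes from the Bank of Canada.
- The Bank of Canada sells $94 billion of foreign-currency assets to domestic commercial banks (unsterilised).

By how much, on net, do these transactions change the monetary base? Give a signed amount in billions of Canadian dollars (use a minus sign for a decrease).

+$183 billion

Government spending $277 billion: a non-base liability converts back to reserves → +$277B.
Currency withdrawal $25 billion: just a shift between currency and reserves — both are base money → 0.
FX sale $94 billion: Bank of Canada balance sheet contracts → −$94B.
Net: 277 + 0 − 94 = +$183 billion.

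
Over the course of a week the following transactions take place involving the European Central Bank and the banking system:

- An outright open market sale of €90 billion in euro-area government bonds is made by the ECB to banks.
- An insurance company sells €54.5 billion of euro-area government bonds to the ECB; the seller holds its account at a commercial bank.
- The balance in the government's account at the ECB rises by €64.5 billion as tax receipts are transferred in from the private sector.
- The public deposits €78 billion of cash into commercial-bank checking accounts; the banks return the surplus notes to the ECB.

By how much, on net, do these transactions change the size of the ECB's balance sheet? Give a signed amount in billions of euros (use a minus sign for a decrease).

-€35.5 billion

ECB balance sheet:
  Assets:      Securities −€35.5B
  Liabilities: Bank reserves −€22B, Currency in circulation −€78B, Government deposits +€64.5B
Commercial banking system:
  Assets:      Reserves at CB −€22B, Securities +€90B
  Liabilities: Checkable deposits +€68B
Change in total ECB assets = -€35.5 billion.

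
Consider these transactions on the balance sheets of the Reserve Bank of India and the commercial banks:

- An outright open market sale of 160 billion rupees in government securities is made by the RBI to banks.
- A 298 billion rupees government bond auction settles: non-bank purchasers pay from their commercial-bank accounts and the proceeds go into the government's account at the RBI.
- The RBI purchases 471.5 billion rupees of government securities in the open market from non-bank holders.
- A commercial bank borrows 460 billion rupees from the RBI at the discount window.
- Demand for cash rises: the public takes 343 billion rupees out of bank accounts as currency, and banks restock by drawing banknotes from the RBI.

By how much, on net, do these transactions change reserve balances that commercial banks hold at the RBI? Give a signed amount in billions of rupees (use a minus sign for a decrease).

RBI balance sheet:
  Assets:      Securities +311.5B, Loans to banks +460B
  Liabilities: Bank reserves +130.5B, Currency in circulation +343B, Government deposits +298B
So the change in reserve balances that commercial banks hold at the RBI is +130.5 billion.

+130.5 billion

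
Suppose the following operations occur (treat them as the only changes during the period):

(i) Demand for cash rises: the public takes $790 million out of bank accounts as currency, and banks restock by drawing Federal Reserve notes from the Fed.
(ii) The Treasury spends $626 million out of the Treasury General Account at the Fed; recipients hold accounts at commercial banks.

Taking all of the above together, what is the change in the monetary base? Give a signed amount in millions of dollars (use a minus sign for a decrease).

+$626 million

Currency withdrawal $790 million: just a shift between currency and reserves — both are base money → 0.
Government spending $626 million: a non-base liability converts back to reserves → +$626M.
Net: 0 + 626 = +$626 million.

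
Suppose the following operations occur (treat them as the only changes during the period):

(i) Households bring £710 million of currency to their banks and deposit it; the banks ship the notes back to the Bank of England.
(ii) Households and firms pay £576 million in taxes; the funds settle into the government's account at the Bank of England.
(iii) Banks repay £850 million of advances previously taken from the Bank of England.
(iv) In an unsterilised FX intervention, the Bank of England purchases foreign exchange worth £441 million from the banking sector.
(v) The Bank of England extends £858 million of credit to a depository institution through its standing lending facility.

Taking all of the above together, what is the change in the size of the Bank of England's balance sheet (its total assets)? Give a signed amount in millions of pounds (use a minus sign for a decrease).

Currency deposit £710 million: only the composition of liabilities changes → 0.
Government account inflow £576 million: only the composition of liabilities changes → 0.
Discount-window repayment £850 million: a Bank of England asset is shed → −£850M.
FX purchase £441 million: a Bank of England asset is acquired → +£441M.
Discount-window loan £858 million: a Bank of England asset is acquired → +£858M.
Net: 0 + 0 − 850 + 441 + 858 = +£449 million.

+£449 million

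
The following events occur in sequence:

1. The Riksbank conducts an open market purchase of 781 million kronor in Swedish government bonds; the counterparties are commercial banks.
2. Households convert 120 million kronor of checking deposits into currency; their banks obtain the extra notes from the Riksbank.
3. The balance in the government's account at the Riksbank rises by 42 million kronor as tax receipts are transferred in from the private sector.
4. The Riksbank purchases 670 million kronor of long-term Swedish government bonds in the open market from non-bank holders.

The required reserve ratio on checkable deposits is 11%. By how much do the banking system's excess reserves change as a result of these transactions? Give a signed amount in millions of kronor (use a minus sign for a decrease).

+1233.12 million

OMO purchase (from banks) 781 million kronor: reserves +781M, deposits 0.
Currency withdrawal 120 million kronor: reserves −120M, deposits −120M.
Government account inflow 42 million kronor: reserves −42M, deposits −42M.
Asset purchase (from non-banks) 670 million kronor: reserves +670M, deposits +670M.
Totals: Δreserves = +1289M, Δdeposits = +508M.
Δrequired reserves = 11% × +508M = +55.88M.
Δexcess reserves = Δreserves − Δrequired = +1289M − (+55.88M) = +1233.12 million.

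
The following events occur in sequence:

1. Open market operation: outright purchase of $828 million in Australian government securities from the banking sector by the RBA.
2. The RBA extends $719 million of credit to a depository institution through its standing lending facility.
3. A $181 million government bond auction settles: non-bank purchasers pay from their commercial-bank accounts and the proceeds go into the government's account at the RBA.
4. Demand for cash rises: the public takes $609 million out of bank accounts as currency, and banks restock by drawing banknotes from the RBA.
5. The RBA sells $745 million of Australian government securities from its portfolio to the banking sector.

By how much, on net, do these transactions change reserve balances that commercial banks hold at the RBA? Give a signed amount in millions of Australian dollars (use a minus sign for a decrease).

OMO purchase (from banks) $828 million: the RBA pays by crediting reserve accounts → +$828M.
Discount-window loan $719 million: the loan is credited to the bank's reserve account → +$719M.
Government account inflow $181 million: funds move from bank reserves into the government account → −$181M.
Currency withdrawal $609 million: banks swap reserves for currency → −$609M.
OMO sale (to banks) $745 million: the buying banks pay out of their reserve balances → −$745M.
Net: 828 + 719 − 181 − 609 − 745 = +$12 million.

+$12 million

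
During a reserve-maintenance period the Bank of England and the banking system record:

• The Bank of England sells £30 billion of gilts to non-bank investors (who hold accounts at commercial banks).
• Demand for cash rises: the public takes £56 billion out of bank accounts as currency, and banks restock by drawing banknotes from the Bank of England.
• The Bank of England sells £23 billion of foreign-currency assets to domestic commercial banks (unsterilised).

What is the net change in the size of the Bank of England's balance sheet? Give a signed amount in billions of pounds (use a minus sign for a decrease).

-£53 billion

Asset sale (to non-banks) £30 billion: a Bank of England asset is shed → −£30B.
Currency withdrawal £56 billion: only the composition of liabilities changes → 0.
FX sale £23 billion: a Bank of England asset is shed → −£23B.
Net: −30 + 0 − 23 = -£53 billion.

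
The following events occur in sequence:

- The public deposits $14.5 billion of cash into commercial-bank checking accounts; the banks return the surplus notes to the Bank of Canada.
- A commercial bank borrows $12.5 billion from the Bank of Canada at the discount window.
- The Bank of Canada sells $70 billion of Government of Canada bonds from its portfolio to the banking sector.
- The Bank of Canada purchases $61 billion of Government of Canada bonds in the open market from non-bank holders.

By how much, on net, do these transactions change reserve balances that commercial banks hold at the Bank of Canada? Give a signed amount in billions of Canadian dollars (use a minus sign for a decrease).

Bank of Canada balance sheet:
  Assets:      Securities −$9B, Loans to banks +$12.5B
  Liabilities: Bank reserves +$18B, Currency in circulation −$14.5B
Commercial banking system:
  Assets:      Reserves at CB +$18B, Securities +$70B
  Liabilities: Checkable deposits +$75.5B, Borrowings from CB +$12.5B
So the change in reserve balances that commercial banks hold at the Bank of Canada is +$18 billion.

+$18 billion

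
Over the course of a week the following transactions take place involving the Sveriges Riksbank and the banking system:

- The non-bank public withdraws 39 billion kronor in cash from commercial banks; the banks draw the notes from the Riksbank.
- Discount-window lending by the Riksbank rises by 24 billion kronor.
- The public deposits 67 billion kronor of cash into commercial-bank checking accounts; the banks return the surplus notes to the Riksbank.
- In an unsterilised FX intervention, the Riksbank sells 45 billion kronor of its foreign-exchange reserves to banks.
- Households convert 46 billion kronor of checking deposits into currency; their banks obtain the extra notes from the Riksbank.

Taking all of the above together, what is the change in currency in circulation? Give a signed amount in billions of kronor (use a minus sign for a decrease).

+18 billion

Currency withdrawal 39 billion kronor: notes leave the central bank → +39B.
Discount-window loan 24 billion kronor: no currency enters or leaves circulation → 0.
Currency deposit 67 billion kronor: notes return to the central bank → −67B.
FX sale 45 billion kronor: no currency enters or leaves circulation → 0.
Currency withdrawal 46 billion kronor: notes leave the central bank → +46B.
Net: 39 + 0 − 67 + 0 + 46 = +18 billion.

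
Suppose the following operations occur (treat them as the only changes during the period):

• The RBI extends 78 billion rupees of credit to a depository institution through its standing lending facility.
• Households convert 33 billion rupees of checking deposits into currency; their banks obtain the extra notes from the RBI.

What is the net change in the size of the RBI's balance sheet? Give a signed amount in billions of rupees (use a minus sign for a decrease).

RBI balance sheet:
  Assets:      Loans to banks +78B
  Liabilities: Bank reserves +45B, Currency in circulation +33B
Commercial banking system:
  Assets:      Reserves at CB +45B
  Liabilities: Checkable deposits −33B, Borrowings from CB +78B
Change in total RBI assets = +78 billion.

+78 billion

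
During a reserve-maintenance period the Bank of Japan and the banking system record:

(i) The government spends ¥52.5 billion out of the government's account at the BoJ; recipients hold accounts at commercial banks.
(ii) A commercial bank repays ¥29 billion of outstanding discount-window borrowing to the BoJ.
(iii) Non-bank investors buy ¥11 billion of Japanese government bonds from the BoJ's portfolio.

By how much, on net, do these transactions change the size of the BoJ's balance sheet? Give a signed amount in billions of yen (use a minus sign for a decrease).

BoJ balance sheet:
  Assets:      Securities −¥11B, Loans to banks −¥29B
  Liabilities: Bank reserves +¥12.5B, Government deposits −¥52.5B
Commercial banking system:
  Assets:      Reserves at CB +¥12.5B
  Liabilities: Checkable deposits +¥41.5B, Borrowings from CB −¥29B
Change in total BoJ assets = -¥40 billion.

-¥40 billion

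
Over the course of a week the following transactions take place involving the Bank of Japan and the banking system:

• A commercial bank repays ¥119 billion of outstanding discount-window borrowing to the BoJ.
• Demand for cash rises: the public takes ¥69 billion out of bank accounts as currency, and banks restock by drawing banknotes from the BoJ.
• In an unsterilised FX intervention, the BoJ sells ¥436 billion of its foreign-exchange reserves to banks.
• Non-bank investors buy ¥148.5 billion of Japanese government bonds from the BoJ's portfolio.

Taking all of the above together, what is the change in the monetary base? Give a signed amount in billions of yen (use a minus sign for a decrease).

-¥703.5 billion

Discount-window repayment ¥119 billion: BoJ balance sheet contracts → −¥119B.
Currency withdrawal ¥69 billion: just a shift between currency and reserves — both are base money → 0.
FX sale ¥436 billion: BoJ balance sheet contracts → −¥436B.
Asset sale (to non-banks) ¥148.5 billion: BoJ balance sheet contracts → −¥148.5B.
Net: −119 + 0 − 436 − 148.5 = -¥703.5 billion.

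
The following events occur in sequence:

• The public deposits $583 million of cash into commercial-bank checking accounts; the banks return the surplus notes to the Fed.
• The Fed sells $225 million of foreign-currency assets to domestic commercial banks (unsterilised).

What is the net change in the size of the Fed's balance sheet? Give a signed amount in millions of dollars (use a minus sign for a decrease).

Fed balance sheet:
  Assets:      Foreign assets −$225M
  Liabilities: Bank reserves +$358M, Currency in circulation −$583M
Change in total Fed assets = -$225 million.

-$225 million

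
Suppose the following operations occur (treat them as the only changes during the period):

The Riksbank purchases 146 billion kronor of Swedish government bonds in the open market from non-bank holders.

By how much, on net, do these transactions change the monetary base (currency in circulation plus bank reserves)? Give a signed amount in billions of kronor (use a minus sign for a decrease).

Riksbank balance sheet:
  Assets:      Securities +146B
  Liabilities: Bank reserves +146B
Monetary base = currency + reserves: 0 + (+146B) = +146 billion.

+146 billion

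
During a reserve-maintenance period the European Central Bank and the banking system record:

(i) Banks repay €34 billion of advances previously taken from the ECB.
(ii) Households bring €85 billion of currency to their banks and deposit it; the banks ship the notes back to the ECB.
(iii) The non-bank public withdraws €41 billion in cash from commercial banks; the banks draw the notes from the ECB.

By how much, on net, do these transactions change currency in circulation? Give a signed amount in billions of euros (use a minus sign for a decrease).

ECB balance sheet:
  Assets:      Loans to banks −€34B
  Liabilities: Bank reserves +€10B, Currency in circulation −€44B
Commercial banking system:
  Assets:      Reserves at CB +€10B
  Liabilities: Checkable deposits +€44B, Borrowings from CB −€34B
So the change in currency in circulation is -€44 billion.

-€44 billion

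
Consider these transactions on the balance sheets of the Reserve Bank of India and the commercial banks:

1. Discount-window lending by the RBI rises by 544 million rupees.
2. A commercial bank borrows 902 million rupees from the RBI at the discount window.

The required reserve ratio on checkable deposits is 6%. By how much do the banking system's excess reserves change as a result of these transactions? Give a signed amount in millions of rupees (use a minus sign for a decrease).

+1446 million

Discount-window loan 544 million rupees: reserves +544M, deposits 0.
Discount-window loan 902 million rupees: reserves +902M, deposits 0.
Totals: Δreserves = +1446M, Δdeposits = 0.
Δrequired reserves = 6% × 0 = 0.
Δexcess reserves = Δreserves − Δrequired = +1446M − (0) = +1446 million.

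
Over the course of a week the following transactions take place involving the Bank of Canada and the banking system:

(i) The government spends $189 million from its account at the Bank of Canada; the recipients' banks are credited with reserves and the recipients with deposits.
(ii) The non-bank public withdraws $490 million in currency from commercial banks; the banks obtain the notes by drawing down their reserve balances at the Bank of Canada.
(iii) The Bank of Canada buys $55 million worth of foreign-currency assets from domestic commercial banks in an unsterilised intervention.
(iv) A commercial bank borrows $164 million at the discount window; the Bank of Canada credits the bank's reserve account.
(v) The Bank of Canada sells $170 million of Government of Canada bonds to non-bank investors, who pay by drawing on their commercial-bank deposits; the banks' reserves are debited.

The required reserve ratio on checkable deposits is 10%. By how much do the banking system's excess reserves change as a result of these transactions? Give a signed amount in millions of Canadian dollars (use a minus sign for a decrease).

Government spending $189 million: reserves +$189M, deposits +$189M.
Currency withdrawal $490 million: reserves −$490M, deposits −$490M.
FX purchase $55 million: reserves +$55M, deposits 0.
Discount-window loan $164 million: reserves +$164M, deposits 0.
Asset sale (to non-banks) $170 million: reserves −$170M, deposits −$170M.
Totals: Δreserves = −$252M, Δdeposits = −$471M.
Δrequired reserves = 10% × −$471M = −$47.1M.
Δexcess reserves = Δreserves − Δrequired = −$252M − (−$47.1M) = -$204.9 million.

-$204.9 million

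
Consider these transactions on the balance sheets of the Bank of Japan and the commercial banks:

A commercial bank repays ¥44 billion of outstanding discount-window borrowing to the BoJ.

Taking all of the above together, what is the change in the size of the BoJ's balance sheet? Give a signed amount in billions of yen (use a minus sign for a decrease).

Discount-window repayment ¥44 billion: a BoJ asset is shed → −¥44B.

-¥44 billion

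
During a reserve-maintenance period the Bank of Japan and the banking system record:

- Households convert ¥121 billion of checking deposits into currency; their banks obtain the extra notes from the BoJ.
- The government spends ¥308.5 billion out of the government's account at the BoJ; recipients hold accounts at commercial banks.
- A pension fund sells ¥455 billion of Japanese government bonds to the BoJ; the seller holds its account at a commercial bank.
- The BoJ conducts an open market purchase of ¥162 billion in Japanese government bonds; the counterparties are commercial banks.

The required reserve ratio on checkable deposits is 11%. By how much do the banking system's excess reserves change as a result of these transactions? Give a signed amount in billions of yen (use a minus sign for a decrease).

Currency withdrawal ¥121 billion: reserves −¥121B, deposits −¥121B.
Government spending ¥308.5 billion: reserves +¥308.5B, deposits +¥308.5B.
Asset purchase (from non-banks) ¥455 billion: reserves +¥455B, deposits +¥455B.
OMO purchase (from banks) ¥162 billion: reserves +¥162B, deposits 0.
Totals: Δreserves = +¥804.5B, Δdeposits = +¥642.5B.
Δrequired reserves = 11% × +¥642.5B = +¥70.675B.
Δexcess reserves = Δreserves − Δrequired = +¥804.5B − (+¥70.675B) = +¥733.825 billion.

+¥733.825 billion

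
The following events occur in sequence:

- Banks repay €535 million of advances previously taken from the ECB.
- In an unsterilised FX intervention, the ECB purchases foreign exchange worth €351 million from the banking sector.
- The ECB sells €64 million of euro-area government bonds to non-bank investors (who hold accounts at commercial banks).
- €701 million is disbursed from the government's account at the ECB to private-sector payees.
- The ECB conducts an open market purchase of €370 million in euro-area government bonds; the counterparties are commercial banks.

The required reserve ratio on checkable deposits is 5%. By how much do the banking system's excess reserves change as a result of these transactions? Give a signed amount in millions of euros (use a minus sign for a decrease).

Discount-window repayment €535 million: reserves −€535M, deposits 0.
FX purchase €351 million: reserves +€351M, deposits 0.
Asset sale (to non-banks) €64 million: reserves −€64M, deposits −€64M.
Government spending €701 million: reserves +€701M, deposits +€701M.
OMO purchase (from banks) €370 million: reserves +€370M, deposits 0.
Totals: Δreserves = +€823M, Δdeposits = +€637M.
Δrequired reserves = 5% × +€637M = +€31.85M.
Δexcess reserves = Δreserves − Δrequired = +€823M − (+€31.85M) = +€791.15 million.

+€791.15 million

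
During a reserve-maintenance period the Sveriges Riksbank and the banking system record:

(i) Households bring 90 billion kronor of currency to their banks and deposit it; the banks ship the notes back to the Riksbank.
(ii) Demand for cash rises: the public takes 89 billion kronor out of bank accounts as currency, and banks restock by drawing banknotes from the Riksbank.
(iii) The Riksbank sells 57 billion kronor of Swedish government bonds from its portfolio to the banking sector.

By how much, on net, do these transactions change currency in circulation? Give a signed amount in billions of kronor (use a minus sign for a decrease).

Riksbank balance sheet:
  Assets:      Securities −57B
  Liabilities: Bank reserves −56B, Currency in circulation −1B
Commercial banking system:
  Assets:      Reserves at CB −56B, Securities +57B
  Liabilities: Checkable deposits +1B
So the change in currency in circulation is -1 billion.

-1 billion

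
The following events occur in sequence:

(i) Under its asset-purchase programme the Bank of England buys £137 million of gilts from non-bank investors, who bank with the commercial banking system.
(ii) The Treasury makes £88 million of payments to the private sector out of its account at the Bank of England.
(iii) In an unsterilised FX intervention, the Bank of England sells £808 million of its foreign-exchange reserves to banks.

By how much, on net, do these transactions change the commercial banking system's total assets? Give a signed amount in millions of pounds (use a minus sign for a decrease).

Asset purchase (from non-banks) £137 million: bank balance sheets expand → +£137M.
Government spending £88 million: bank balance sheets expand → +£88M.
FX sale £808 million: just an asset swap on bank balance sheets → 0.
Net: 137 + 88 + 0 = +£225 million.

+£225 million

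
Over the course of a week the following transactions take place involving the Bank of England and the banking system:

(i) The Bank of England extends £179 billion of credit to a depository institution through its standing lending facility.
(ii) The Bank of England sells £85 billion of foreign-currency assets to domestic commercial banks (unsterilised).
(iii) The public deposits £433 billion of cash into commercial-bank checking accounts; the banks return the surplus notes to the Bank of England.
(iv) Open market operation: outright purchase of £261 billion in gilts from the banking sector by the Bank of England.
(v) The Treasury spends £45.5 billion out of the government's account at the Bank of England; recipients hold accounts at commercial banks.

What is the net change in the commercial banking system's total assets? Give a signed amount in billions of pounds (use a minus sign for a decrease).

Discount-window loan £179 billion: bank balance sheets expand → +£179B.
FX sale £85 billion: just an asset swap on bank balance sheets → 0.
Currency deposit £433 billion: bank balance sheets expand → +£433B.
OMO purchase (from banks) £261 billion: just an asset swap on bank balance sheets → 0.
Government spending £45.5 billion: bank balance sheets expand → +£45.5B.
Net: 179 + 0 + 433 + 0 + 45.5 = +£657.5 billion.

+£657.5 billion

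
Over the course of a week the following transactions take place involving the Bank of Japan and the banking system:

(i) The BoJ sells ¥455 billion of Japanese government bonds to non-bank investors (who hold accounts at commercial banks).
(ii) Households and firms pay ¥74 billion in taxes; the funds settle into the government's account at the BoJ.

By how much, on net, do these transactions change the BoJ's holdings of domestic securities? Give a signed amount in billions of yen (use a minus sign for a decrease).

-¥455 billion

Asset sale (to non-banks) ¥455 billion: securities removed from the BoJ's portfolio → −¥455B.
Government account inflow ¥74 billion: the BoJ's securities portfolio is untouched → 0.
Net: −455 + 0 = -¥455 billion.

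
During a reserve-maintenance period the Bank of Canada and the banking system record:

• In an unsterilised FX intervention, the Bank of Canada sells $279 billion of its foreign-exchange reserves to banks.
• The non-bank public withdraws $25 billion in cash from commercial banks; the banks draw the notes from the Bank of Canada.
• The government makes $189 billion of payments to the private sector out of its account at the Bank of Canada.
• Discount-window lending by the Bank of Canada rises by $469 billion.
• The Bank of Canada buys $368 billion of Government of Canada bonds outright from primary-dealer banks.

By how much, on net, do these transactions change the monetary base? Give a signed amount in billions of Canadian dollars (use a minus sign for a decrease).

+$747 billion

FX sale $279 billion: Bank of Canada balance sheet contracts → −$279B.
Currency withdrawal $25 billion: just a shift between currency and reserves — both are base money → 0.
Government spending $189 billion: a non-base liability converts back to reserves → +$189B.
Discount-window loan $469 billion: Bank of Canada balance sheet expands → +$469B.
OMO purchase (from banks) $368 billion: Bank of Canada balance sheet expands → +$368B.
Net: −279 + 0 + 189 + 469 + 368 = +$747 billion.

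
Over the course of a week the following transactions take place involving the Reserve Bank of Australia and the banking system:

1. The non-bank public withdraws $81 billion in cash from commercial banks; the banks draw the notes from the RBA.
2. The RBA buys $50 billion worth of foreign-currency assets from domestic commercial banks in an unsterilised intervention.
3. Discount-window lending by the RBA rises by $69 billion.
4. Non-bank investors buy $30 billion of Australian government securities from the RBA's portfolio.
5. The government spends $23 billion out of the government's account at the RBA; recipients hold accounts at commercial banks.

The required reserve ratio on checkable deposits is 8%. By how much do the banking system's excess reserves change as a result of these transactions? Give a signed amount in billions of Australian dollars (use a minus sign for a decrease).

+$38.04 billion

Currency withdrawal $81 billion: reserves −$81B, deposits −$81B.
FX purchase $50 billion: reserves +$50B, deposits 0.
Discount-window loan $69 billion: reserves +$69B, deposits 0.
Asset sale (to non-banks) $30 billion: reserves −$30B, deposits −$30B.
Government spending $23 billion: reserves +$23B, deposits +$23B.
Totals: Δreserves = +$31B, Δdeposits = −$88B.
Δrequired reserves = 8% × −$88B = −$7.04B.
Δexcess reserves = Δreserves − Δrequired = +$31B − (−$7.04B) = +$38.04 billion.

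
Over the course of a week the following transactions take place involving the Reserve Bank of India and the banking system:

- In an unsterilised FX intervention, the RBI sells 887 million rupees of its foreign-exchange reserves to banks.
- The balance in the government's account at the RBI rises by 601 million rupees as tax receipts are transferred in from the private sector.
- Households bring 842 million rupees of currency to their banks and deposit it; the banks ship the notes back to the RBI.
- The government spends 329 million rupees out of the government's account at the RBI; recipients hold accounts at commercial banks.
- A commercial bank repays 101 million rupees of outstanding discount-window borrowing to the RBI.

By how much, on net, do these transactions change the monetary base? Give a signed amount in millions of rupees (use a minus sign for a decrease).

-1260 million

RBI balance sheet:
  Assets:      Loans to banks −101M, Foreign assets −887M
  Liabilities: Bank reserves −418M, Currency in circulation −842M, Government deposits +272M
Monetary base = currency + reserves: −842M + (−418M) = -1260 million.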